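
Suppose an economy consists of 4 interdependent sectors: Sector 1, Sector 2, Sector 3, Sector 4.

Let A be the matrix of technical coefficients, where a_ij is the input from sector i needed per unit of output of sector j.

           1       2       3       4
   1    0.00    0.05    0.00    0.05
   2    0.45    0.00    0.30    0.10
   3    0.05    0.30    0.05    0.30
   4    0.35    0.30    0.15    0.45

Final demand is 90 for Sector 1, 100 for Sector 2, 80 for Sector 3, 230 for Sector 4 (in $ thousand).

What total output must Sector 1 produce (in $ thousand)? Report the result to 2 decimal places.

I − A =
  [   1.00    -0.05     0.00    -0.05]
  [  -0.45     1.00    -0.30    -0.10]
  [  -0.05    -0.30     0.95    -0.30]
  [  -0.35    -0.30    -0.15     0.55]
Compute the cofactors C_ij = (−1)^(i+j)·(3×3 minor ij) of I−A; the adjugate is their transpose:
adj(I−A) = Cᵀ =
  [ 0.368000   0.040375   0.021000   0.052250]
  [ 0.288625   0.460500   0.178125   0.207125]
  [ 0.256250   0.257125   0.481625   0.332750]
  [ 0.461500   0.347000   0.241875   0.837875]
det(I−A) = Σ_j (I−A)_1j·C_1j = (1.00)(0.368000) + (-0.05)(0.288625) + (0.00)(0.256250) + (-0.05)(0.461500) = 0.33049375
(I − A)⁻¹ = adj(I−A) / det(I−A) ≈
  [   1.1135     0.1222     0.0635     0.1581]
  [   0.8733     1.3934     0.5390     0.6267]
  [   0.7754     0.7780     1.4573     1.0068]
  [   1.3964     1.0499     0.7319     2.5352]
x = (I − A)⁻¹ d = adj(I−A)·d / det(I−A), with det(I−A) = 0.33049375:
  x_1 = (0.368000·90 + 0.040375·100 + 0.021000·80 + 0.052250·230) / 0.33049375 = 50.855 / 0.33049375 ≈ 153.88
  x_2 = (0.288625·90 + 0.460500·100 + 0.178125·80 + 0.207125·230) / 0.33049375 = 133.915 / 0.33049375 ≈ 405.20
  x_3 = (0.256250·90 + 0.257125·100 + 0.481625·80 + 0.332750·230) / 0.33049375 = 163.8375 / 0.33049375 ≈ 495.74
  x_4 = (0.461500·90 + 0.347000·100 + 0.241875·80 + 0.837875·230) / 0.33049375 = 288.29625 / 0.33049375 ≈ 872.32

x_1 = 153.88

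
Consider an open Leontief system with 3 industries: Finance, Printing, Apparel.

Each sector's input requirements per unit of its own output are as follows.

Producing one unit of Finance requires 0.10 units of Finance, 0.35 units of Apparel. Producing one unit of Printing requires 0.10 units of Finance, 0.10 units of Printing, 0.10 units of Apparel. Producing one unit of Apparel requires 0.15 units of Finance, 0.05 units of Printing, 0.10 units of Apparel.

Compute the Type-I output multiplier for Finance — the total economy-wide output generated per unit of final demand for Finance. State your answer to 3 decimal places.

m_F = 1.684

I − A =
  [   0.90    -0.10    -0.15]
  [   0.00     0.90    -0.05]
  [  -0.35    -0.10     0.90]
Cofactors of I−A, C_ij = (−1)^(i+j)·(minor ij) (rows/columns in the sector order above):
  C_11 = (0.90)(0.90) − (-0.05)(-0.10) = 0.8050
  C_12 = −[(0.00)(0.90) − (-0.05)(-0.35)] = 0.0175
  C_13 = (0.00)(-0.10) − (0.90)(-0.35) = 0.3150
  C_21 = −[(-0.10)(0.90) − (-0.15)(-0.10)] = 0.1050
  C_22 = (0.90)(0.90) − (-0.15)(-0.35) = 0.7575
  C_23 = −[(0.90)(-0.10) − (-0.10)(-0.35)] = 0.1250
  C_31 = (-0.10)(-0.05) − (-0.15)(0.90) = 0.1400
  C_32 = −[(0.90)(-0.05) − (-0.15)(0.00)] = 0.0450
  C_33 = (0.90)(0.90) − (-0.10)(0.00) = 0.8100
det(I−A) = Σ_j (I−A)_1j·C_1j = (0.90)(0.8050) + (-0.10)(0.0175) + (-0.15)(0.3150) = 0.6755
adj(I−A) = Cᵀ =
  [ 0.8050   0.1050   0.1400]
  [ 0.0175   0.7575   0.0450]
  [ 0.3150   0.1250   0.8100]
(I − A)⁻¹ = adj(I−A) / det(I−A) ≈
  [   1.1917     0.1554     0.2073]
  [   0.0259     1.1214     0.0666]
  [   0.4663     0.1850     1.1991]
The output multiplier for sector j is the column-j sum of the Leontief inverse (I − A)⁻¹ = adj(I−A) / det(I−A).
Column F of adj(I−A): (0.8050, 0.0175, 0.3150); det(I−A) = 0.6755.
m_F = (0.8050 + 0.0175 + 0.3150) / 0.6755 = 1.1375 / 0.6755 ≈ 1.684.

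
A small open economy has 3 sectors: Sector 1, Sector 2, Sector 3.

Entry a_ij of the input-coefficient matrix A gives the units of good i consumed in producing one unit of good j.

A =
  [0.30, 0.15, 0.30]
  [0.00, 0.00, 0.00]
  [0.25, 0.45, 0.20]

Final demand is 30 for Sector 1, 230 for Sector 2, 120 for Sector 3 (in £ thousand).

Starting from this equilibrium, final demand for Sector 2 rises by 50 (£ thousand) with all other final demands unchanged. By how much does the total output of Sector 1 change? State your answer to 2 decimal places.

I − A =
  [   0.70    -0.15    -0.30]
  [   0.00     1.00     0.00]
  [  -0.25    -0.45     0.80]
Cofactors of I−A, C_ij = (−1)^(i+j)·(minor ij) (rows/columns in the sector order above):
  C_11 = (1.00)(0.80) − (0.00)(-0.45) = 0.8000
  C_12 = −[(0.00)(0.80) − (0.00)(-0.25)] = 0.0000
  C_13 = (0.00)(-0.45) − (1.00)(-0.25) = 0.2500
  C_21 = −[(-0.15)(0.80) − (-0.30)(-0.45)] = 0.2550
  C_22 = (0.70)(0.80) − (-0.30)(-0.25) = 0.4850
  C_23 = −[(0.70)(-0.45) − (-0.15)(-0.25)] = 0.3525
  C_31 = (-0.15)(0.00) − (-0.30)(1.00) = 0.3000
  C_32 = −[(0.70)(0.00) − (-0.30)(0.00)] = 0.0000
  C_33 = (0.70)(1.00) − (-0.15)(0.00) = 0.7000
det(I−A) = Σ_j (I−A)_1j·C_1j = (0.70)(0.8000) + (-0.15)(0.0000) + (-0.30)(0.2500) = 0.4850
adj(I−A) = Cᵀ =
  [ 0.8000   0.2550   0.3000]
  [ 0.0000   0.4850   0.0000]
  [ 0.2500   0.3525   0.7000]
(I − A)⁻¹ = adj(I−A) / det(I−A) ≈
  [   1.6495     0.5258     0.6186]
  [   0.0000     1.0000     0.0000]
  [   0.5155     0.7268     1.4433]
Δx = (I − A)⁻¹ Δd with Δd having +50 in the Sector 2 component and 0 elsewhere.
So Δx_1 = L_12 · (+50), where L_12 = adj(I−A)_12 / det(I−A) = 0.2550 / 0.4850.
Δx_1 = 0.2550 × (+50) / 0.4850 = 12.75 / 0.4850 ≈ 26.29.

Δx_1 = 26.29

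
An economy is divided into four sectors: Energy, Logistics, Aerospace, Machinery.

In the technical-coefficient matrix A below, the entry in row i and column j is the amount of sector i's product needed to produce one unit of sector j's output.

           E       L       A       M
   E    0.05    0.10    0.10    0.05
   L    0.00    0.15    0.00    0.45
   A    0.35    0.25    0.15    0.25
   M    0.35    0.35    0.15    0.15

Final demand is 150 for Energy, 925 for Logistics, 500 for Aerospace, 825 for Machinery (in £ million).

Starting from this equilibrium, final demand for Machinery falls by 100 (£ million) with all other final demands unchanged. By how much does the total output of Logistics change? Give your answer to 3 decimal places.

I − A =
  [   0.95    -0.10    -0.10    -0.05]
  [   0.00     0.85     0.00    -0.45]
  [  -0.35    -0.25     0.85    -0.25]
  [  -0.35    -0.35    -0.15     0.85]
Compute the cofactors C_ij = (−1)^(i+j)·(3×3 minor ij) of I−A; the adjugate is their transpose:
adj(I−A) = Cᵀ =
  [ 0.431500   0.115250   0.069625   0.106875]
  [ 0.157500   0.594750   0.079875   0.347625]
  [ 0.311500   0.325250   0.506125   0.339375]
  [ 0.297500   0.349750   0.150875   0.656625]
det(I−A) = Σ_j (I−A)_1j·C_1j = (0.95)(0.431500) + (-0.10)(0.157500) + (-0.10)(0.311500) + (-0.05)(0.297500) = 0.34815
(I − A)⁻¹ = adj(I−A) / det(I−A) ≈
  [   1.2394     0.3310     0.2000     0.3070]
  [   0.4524     1.7083     0.2294     0.9985]
  [   0.8947     0.9342     1.4538     0.9748]
  [   0.8545     1.0046     0.4334     1.8860]
Δx = (I − A)⁻¹ Δd with Δd having -100 in the Machinery component and 0 elsewhere.
So Δx_L = L_LM · (-100), where L_LM = adj(I−A)_LM / det(I−A) = 0.347625 / 0.34815.
Δx_L = 0.347625 × (-100) / 0.34815 = -34.7625 / 0.34815 ≈ -99.849.

Δx_L = -99.849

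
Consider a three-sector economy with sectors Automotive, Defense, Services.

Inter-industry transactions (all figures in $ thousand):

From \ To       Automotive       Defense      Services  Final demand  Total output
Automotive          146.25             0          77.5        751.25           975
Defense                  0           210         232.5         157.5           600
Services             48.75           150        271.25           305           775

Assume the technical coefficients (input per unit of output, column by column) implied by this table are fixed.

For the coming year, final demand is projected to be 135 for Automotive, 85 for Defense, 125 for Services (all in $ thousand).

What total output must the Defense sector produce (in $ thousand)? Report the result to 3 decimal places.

Technical coefficients a_ij = z_ij / X_j:
  a_AA = 146.25/975 = 0.15, a_DA = 0/975 = 0.00, a_SA = 48.75/975 = 0.05
  a_AD = 0/600 = 0.00, a_DD = 210/600 = 0.35, a_SD = 150/600 = 0.25
  a_AS = 77.5/775 = 0.10, a_DS = 232.5/775 = 0.30, a_SS = 271.25/775 = 0.35
I − A =
  [   0.85     0.00    -0.10]
  [   0.00     0.65    -0.30]
  [  -0.05    -0.25     0.65]
Cofactors of I−A, C_ij = (−1)^(i+j)·(minor ij) (rows/columns in the sector order above):
  C_11 = (0.65)(0.65) − (-0.30)(-0.25) = 0.3475
  C_12 = −[(0.00)(0.65) − (-0.30)(-0.05)] = 0.0150
  C_13 = (0.00)(-0.25) − (0.65)(-0.05) = 0.0325
  C_21 = −[(0.00)(0.65) − (-0.10)(-0.25)] = 0.0250
  C_22 = (0.85)(0.65) − (-0.10)(-0.05) = 0.5475
  C_23 = −[(0.85)(-0.25) − (0.00)(-0.05)] = 0.2125
  C_31 = (0.00)(-0.30) − (-0.10)(0.65) = 0.0650
  C_32 = −[(0.85)(-0.30) − (-0.10)(0.00)] = 0.2550
  C_33 = (0.85)(0.65) − (0.00)(0.00) = 0.5525
det(I−A) = Σ_j (I−A)_1j·C_1j = (0.85)(0.3475) + (0.00)(0.0150) + (-0.10)(0.0325) = 0.292125
adj(I−A) = Cᵀ =
  [ 0.3475   0.0250   0.0650]
  [ 0.0150   0.5475   0.2550]
  [ 0.0325   0.2125   0.5525]
(I − A)⁻¹ = adj(I−A) / det(I−A) ≈
  [   1.1896     0.0856     0.2225]
  [   0.0513     1.8742     0.8729]
  [   0.1113     0.7274     1.8913]
x = (I − A)⁻¹ d = adj(I−A)·d / det(I−A), with det(I−A) = 0.292125:
  x_A = (0.3475·135 + 0.0250·85 + 0.0650·125) / 0.292125 = 57.1625 / 0.292125 ≈ 195.678
  x_D = (0.0150·135 + 0.5475·85 + 0.2550·125) / 0.292125 = 80.4375 / 0.292125 ≈ 275.353
  x_S = (0.0325·135 + 0.2125·85 + 0.5525·125) / 0.292125 = 91.5125 / 0.292125 ≈ 313.265

x_D = 275.353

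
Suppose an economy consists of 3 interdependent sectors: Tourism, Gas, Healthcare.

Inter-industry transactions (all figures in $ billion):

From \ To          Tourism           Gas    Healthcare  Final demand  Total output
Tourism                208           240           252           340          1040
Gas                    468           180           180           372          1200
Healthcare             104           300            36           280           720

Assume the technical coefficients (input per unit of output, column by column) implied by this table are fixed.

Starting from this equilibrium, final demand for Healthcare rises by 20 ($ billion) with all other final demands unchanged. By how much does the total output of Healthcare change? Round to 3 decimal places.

Technical coefficients a_ij = z_ij / X_j:
  a_11 = 208/1040 = 0.20, a_21 = 468/1040 = 0.45, a_31 = 104/1040 = 0.10
  a_12 = 240/1200 = 0.20, a_22 = 180/1200 = 0.15, a_32 = 300/1200 = 0.25
  a_13 = 252/720 = 0.35, a_23 = 180/720 = 0.25, a_33 = 36/720 = 0.05
I − A =
  [   0.80    -0.20    -0.35]
  [  -0.45     0.85    -0.25]
  [  -0.10    -0.25     0.95]
Cofactors of I−A, C_ij = (−1)^(i+j)·(minor ij) (rows/columns in the sector order above):
  C_11 = (0.85)(0.95) − (-0.25)(-0.25) = 0.7450
  C_12 = −[(-0.45)(0.95) − (-0.25)(-0.10)] = 0.4525
  C_13 = (-0.45)(-0.25) − (0.85)(-0.10) = 0.1975
  C_21 = −[(-0.20)(0.95) − (-0.35)(-0.25)] = 0.2775
  C_22 = (0.80)(0.95) − (-0.35)(-0.10) = 0.7250
  C_23 = −[(0.80)(-0.25) − (-0.20)(-0.10)] = 0.2200
  C_31 = (-0.20)(-0.25) − (-0.35)(0.85) = 0.3475
  C_32 = −[(0.80)(-0.25) − (-0.35)(-0.45)] = 0.3575
  C_33 = (0.80)(0.85) − (-0.20)(-0.45) = 0.5900
det(I−A) = Σ_j (I−A)_1j·C_1j = (0.80)(0.7450) + (-0.20)(0.4525) + (-0.35)(0.1975) = 0.436375
adj(I−A) = Cᵀ =
  [ 0.7450   0.2775   0.3475]
  [ 0.4525   0.7250   0.3575]
  [ 0.1975   0.2200   0.5900]
(I − A)⁻¹ = adj(I−A) / det(I−A) ≈
  [   1.7072     0.6359     0.7963]
  [   1.0370     1.6614     0.8192]
  [   0.4526     0.5042     1.3520]
Δx = (I − A)⁻¹ Δd with Δd having +20 in the Healthcare component and 0 elsewhere.
So Δx_3 = L_33 · (+20), where L_33 = adj(I−A)_33 / det(I−A) = 0.5900 / 0.436375.
Δx_3 = 0.5900 × (+20) / 0.436375 = 11.80 / 0.436375 ≈ 27.041.

Δx_3 = 27.041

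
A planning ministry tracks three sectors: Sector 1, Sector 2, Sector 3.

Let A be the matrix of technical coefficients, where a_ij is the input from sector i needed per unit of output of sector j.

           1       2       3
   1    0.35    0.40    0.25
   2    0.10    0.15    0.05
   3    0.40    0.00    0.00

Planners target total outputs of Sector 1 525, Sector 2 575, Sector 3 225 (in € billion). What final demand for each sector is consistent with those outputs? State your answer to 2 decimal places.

d_1 = 55.00, d_2 = 425.00, d_3 = 15.00

I − A =
  [   0.65    -0.40    -0.25]
  [  -0.10     0.85    -0.05]
  [  -0.40     0.00     1.00]
d = (I − A) x:
  d_1 = (+0.65)·525 + (-0.40)·575 + (-0.25)·225 = 55.00
  d_2 = (-0.10)·525 + (+0.85)·575 + (-0.05)·225 = 425.00
  d_3 = (-0.40)·525 + (+0.00)·575 + (+1.00)·225 = 15.00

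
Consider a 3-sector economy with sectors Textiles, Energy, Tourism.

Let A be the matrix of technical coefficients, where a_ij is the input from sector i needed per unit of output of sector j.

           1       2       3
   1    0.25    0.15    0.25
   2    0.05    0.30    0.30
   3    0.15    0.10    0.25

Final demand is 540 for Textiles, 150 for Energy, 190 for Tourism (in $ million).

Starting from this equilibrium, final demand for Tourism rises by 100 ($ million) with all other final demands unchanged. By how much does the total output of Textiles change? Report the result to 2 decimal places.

I − A =
  [   0.75    -0.15    -0.25]
  [  -0.05     0.70    -0.30]
  [  -0.15    -0.10     0.75]
Cofactors of I−A, C_ij = (−1)^(i+j)·(minor ij) (rows/columns in the sector order above):
  C_11 = (0.70)(0.75) − (-0.30)(-0.10) = 0.4950
  C_12 = −[(-0.05)(0.75) − (-0.30)(-0.15)] = 0.0825
  C_13 = (-0.05)(-0.10) − (0.70)(-0.15) = 0.1100
  C_21 = −[(-0.15)(0.75) − (-0.25)(-0.10)] = 0.1375
  C_22 = (0.75)(0.75) − (-0.25)(-0.15) = 0.5250
  C_23 = −[(0.75)(-0.10) − (-0.15)(-0.15)] = 0.0975
  C_31 = (-0.15)(-0.30) − (-0.25)(0.70) = 0.2200
  C_32 = −[(0.75)(-0.30) − (-0.25)(-0.05)] = 0.2375
  C_33 = (0.75)(0.70) − (-0.15)(-0.05) = 0.5175
det(I−A) = Σ_j (I−A)_1j·C_1j = (0.75)(0.4950) + (-0.15)(0.0825) + (-0.25)(0.1100) = 0.331375
adj(I−A) = Cᵀ =
  [ 0.4950   0.1375   0.2200]
  [ 0.0825   0.5250   0.2375]
  [ 0.1100   0.0975   0.5175]
(I − A)⁻¹ = adj(I−A) / det(I−A) ≈
  [   1.4938     0.4149     0.6639]
  [   0.2490     1.5843     0.7167]
  [   0.3320     0.2942     1.5617]
Δx = (I − A)⁻¹ Δd with Δd having +100 in the Tourism component and 0 elsewhere.
So Δx_1 = L_13 · (+100), where L_13 = adj(I−A)_13 / det(I−A) = 0.2200 / 0.331375.
Δx_1 = 0.2200 × (+100) / 0.331375 = 22.00 / 0.331375 ≈ 66.39.

Δx_1 = 66.39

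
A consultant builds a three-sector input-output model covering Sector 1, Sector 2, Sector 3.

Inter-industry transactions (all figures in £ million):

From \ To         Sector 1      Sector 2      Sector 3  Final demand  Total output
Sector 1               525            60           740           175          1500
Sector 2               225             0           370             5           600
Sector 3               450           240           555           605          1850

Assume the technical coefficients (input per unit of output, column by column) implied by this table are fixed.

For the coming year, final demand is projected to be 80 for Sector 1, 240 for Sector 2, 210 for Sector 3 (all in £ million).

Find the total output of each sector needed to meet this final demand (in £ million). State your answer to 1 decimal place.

Technical coefficients a_ij = z_ij / X_j:
  a_11 = 525/1500 = 0.35, a_21 = 225/1500 = 0.15, a_31 = 450/1500 = 0.30
  a_12 = 60/600 = 0.10, a_22 = 0/600 = 0.00, a_32 = 240/600 = 0.40
  a_13 = 740/1850 = 0.40, a_23 = 370/1850 = 0.20, a_33 = 555/1850 = 0.30
I − A =
  [   0.65    -0.10    -0.40]
  [  -0.15     1.00    -0.20]
  [  -0.30    -0.40     0.70]
Cofactors of I−A, C_ij = (−1)^(i+j)·(minor ij) (rows/columns in the sector order above):
  C_11 = (1.00)(0.70) − (-0.20)(-0.40) = 0.6200
  C_12 = −[(-0.15)(0.70) − (-0.20)(-0.30)] = 0.1650
  C_13 = (-0.15)(-0.40) − (1.00)(-0.30) = 0.3600
  C_21 = −[(-0.10)(0.70) − (-0.40)(-0.40)] = 0.2300
  C_22 = (0.65)(0.70) − (-0.40)(-0.30) = 0.3350
  C_23 = −[(0.65)(-0.40) − (-0.10)(-0.30)] = 0.2900
  C_31 = (-0.10)(-0.20) − (-0.40)(1.00) = 0.4200
  C_32 = −[(0.65)(-0.20) − (-0.40)(-0.15)] = 0.1900
  C_33 = (0.65)(1.00) − (-0.10)(-0.15) = 0.6350
det(I−A) = Σ_j (I−A)_1j·C_1j = (0.65)(0.6200) + (-0.10)(0.1650) + (-0.40)(0.3600) = 0.2425
adj(I−A) = Cᵀ =
  [ 0.6200   0.2300   0.4200]
  [ 0.1650   0.3350   0.1900]
  [ 0.3600   0.2900   0.6350]
(I − A)⁻¹ = adj(I−A) / det(I−A) ≈
  [   2.5567     0.9485     1.7320]
  [   0.6804     1.3814     0.7835]
  [   1.4845     1.1959     2.6186]
x = (I − A)⁻¹ d = adj(I−A)·d / det(I−A), with det(I−A) = 0.2425:
  x_1 = (0.6200·80 + 0.2300·240 + 0.4200·210) / 0.2425 = 193.00 / 0.2425 ≈ 795.9
  x_2 = (0.1650·80 + 0.3350·240 + 0.1900·210) / 0.2425 = 133.50 / 0.2425 ≈ 550.5
  x_3 = (0.3600·80 + 0.2900·240 + 0.6350·210) / 0.2425 = 231.75 / 0.2425 ≈ 955.7

x_1 = 795.9, x_2 = 550.5, x_3 = 955.7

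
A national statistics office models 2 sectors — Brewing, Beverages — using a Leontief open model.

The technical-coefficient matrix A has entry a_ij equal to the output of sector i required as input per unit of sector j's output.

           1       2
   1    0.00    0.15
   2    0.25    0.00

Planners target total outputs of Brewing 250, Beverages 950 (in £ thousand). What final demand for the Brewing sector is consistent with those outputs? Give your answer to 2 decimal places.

I − A =
  [   1.00    -0.15]
  [  -0.25     1.00]
d = (I − A) x:
  d_1 = (+1.00)·250 + (-0.15)·950 = 107.50
  d_2 = (-0.25)·250 + (+1.00)·950 = 887.50

d_1 = 107.50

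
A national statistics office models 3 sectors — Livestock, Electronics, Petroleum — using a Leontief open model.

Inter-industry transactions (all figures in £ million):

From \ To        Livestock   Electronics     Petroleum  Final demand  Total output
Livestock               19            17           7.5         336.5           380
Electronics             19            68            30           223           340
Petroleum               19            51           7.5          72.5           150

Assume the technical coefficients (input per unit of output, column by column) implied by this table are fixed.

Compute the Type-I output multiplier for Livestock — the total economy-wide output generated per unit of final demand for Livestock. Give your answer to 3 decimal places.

m_L = 1.213

Technical coefficients a_ij = z_ij / X_j:
  a_LL = 19/380 = 0.05, a_EL = 19/380 = 0.05, a_PL = 19/380 = 0.05
  a_LE = 17/340 = 0.05, a_EE = 68/340 = 0.20, a_PE = 51/340 = 0.15
  a_LP = 7.5/150 = 0.05, a_EP = 30/150 = 0.20, a_PP = 7.5/150 = 0.05
I − A =
  [   0.95    -0.05    -0.05]
  [  -0.05     0.80    -0.20]
  [  -0.05    -0.15     0.95]
Cofactors of I−A, C_ij = (−1)^(i+j)·(minor ij) (rows/columns in the sector order above):
  C_11 = (0.80)(0.95) − (-0.20)(-0.15) = 0.7300
  C_12 = −[(-0.05)(0.95) − (-0.20)(-0.05)] = 0.0575
  C_13 = (-0.05)(-0.15) − (0.80)(-0.05) = 0.0475
  C_21 = −[(-0.05)(0.95) − (-0.05)(-0.15)] = 0.0550
  C_22 = (0.95)(0.95) − (-0.05)(-0.05) = 0.9000
  C_23 = −[(0.95)(-0.15) − (-0.05)(-0.05)] = 0.1450
  C_31 = (-0.05)(-0.20) − (-0.05)(0.80) = 0.0500
  C_32 = −[(0.95)(-0.20) − (-0.05)(-0.05)] = 0.1925
  C_33 = (0.95)(0.80) − (-0.05)(-0.05) = 0.7575
det(I−A) = Σ_j (I−A)_1j·C_1j = (0.95)(0.7300) + (-0.05)(0.0575) + (-0.05)(0.0475) = 0.68825
adj(I−A) = Cᵀ =
  [ 0.7300   0.0550   0.0500]
  [ 0.0575   0.9000   0.1925]
  [ 0.0475   0.1450   0.7575]
(I − A)⁻¹ = adj(I−A) / det(I−A) ≈
  [   1.0607     0.0799     0.0726]
  [   0.0835     1.3077     0.2797]
  [   0.0690     0.2107     1.1006]
The output multiplier for sector j is the column-j sum of the Leontief inverse (I − A)⁻¹ = adj(I−A) / det(I−A).
Column L of adj(I−A): (0.7300, 0.0575, 0.0475); det(I−A) = 0.68825.
m_L = (0.7300 + 0.0575 + 0.0475) / 0.68825 = 0.835 / 0.68825 ≈ 1.213.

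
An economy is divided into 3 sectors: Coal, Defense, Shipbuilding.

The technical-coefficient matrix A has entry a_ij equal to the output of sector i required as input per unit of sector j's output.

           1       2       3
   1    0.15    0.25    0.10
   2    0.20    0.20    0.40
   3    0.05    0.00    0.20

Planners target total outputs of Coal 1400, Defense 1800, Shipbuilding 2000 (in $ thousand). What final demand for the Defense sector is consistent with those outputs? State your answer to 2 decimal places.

d_2 = 360.00

I − A =
  [   0.85    -0.25    -0.10]
  [  -0.20     0.80    -0.40]
  [  -0.05     0.00     0.80]
d = (I − A) x:
  d_1 = (+0.85)·1400 + (-0.25)·1800 + (-0.10)·2000 = 540.00
  d_2 = (-0.20)·1400 + (+0.80)·1800 + (-0.40)·2000 = 360.00
  d_3 = (-0.05)·1400 + (+0.00)·1800 + (+0.80)·2000 = 1530.00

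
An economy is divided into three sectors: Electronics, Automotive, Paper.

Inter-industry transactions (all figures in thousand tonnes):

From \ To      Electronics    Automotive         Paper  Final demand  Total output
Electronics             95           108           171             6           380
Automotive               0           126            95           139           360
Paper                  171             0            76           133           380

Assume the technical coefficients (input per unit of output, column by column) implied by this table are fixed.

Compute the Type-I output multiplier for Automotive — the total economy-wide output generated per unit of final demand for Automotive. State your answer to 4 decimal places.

m_2 = 3.4391

Technical coefficients a_ij = z_ij / X_j:
  a_11 = 95/380 = 0.25, a_21 = 0/380 = 0.00, a_31 = 171/380 = 0.45
  a_12 = 108/360 = 0.30, a_22 = 126/360 = 0.35, a_32 = 0/360 = 0.00
  a_13 = 171/380 = 0.45, a_23 = 95/380 = 0.25, a_33 = 76/380 = 0.20
I − A =
  [   0.75    -0.30    -0.45]
  [   0.00     0.65    -0.25]
  [  -0.45     0.00     0.80]
Cofactors of I−A, C_ij = (−1)^(i+j)·(minor ij) (rows/columns in the sector order above):
  C_11 = (0.65)(0.80) − (-0.25)(0.00) = 0.5200
  C_12 = −[(0.00)(0.80) − (-0.25)(-0.45)] = 0.1125
  C_13 = (0.00)(0.00) − (0.65)(-0.45) = 0.2925
  C_21 = −[(-0.30)(0.80) − (-0.45)(0.00)] = 0.2400
  C_22 = (0.75)(0.80) − (-0.45)(-0.45) = 0.3975
  C_23 = −[(0.75)(0.00) − (-0.30)(-0.45)] = 0.1350
  C_31 = (-0.30)(-0.25) − (-0.45)(0.65) = 0.3675
  C_32 = −[(0.75)(-0.25) − (-0.45)(0.00)] = 0.1875
  C_33 = (0.75)(0.65) − (-0.30)(0.00) = 0.4875
det(I−A) = Σ_j (I−A)_1j·C_1j = (0.75)(0.5200) + (-0.30)(0.1125) + (-0.45)(0.2925) = 0.224625
adj(I−A) = Cᵀ =
  [ 0.5200   0.2400   0.3675]
  [ 0.1125   0.3975   0.1875]
  [ 0.2925   0.1350   0.4875]
(I − A)⁻¹ = adj(I−A) / det(I−A) ≈
  [   2.31497     1.06845     1.63606]
  [   0.50083     1.76962     0.83472]
  [   1.30217     0.60100     2.17028]
The output multiplier for sector j is the column-j sum of the Leontief inverse (I − A)⁻¹ = adj(I−A) / det(I−A).
Column 2 of adj(I−A): (0.2400, 0.3975, 0.1350); det(I−A) = 0.224625.
m_2 = (0.2400 + 0.3975 + 0.1350) / 0.224625 = 0.7725 / 0.224625 ≈ 3.4391.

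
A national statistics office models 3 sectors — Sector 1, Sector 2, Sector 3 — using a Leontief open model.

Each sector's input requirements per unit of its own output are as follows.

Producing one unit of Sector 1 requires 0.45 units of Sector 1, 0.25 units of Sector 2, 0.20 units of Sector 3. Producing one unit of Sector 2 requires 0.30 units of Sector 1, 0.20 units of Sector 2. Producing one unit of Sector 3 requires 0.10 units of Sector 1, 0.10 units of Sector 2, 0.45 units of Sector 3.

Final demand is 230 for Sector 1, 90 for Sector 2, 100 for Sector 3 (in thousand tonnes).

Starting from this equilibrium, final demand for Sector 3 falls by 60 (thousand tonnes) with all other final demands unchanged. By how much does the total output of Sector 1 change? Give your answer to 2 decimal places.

Δx_1 = -36.92

I − A =
  [   0.55    -0.30    -0.10]
  [  -0.25     0.80    -0.10]
  [  -0.20     0.00     0.55]
Cofactors of I−A, C_ij = (−1)^(i+j)·(minor ij) (rows/columns in the sector order above):
  C_11 = (0.80)(0.55) − (-0.10)(0.00) = 0.4400
  C_12 = −[(-0.25)(0.55) − (-0.10)(-0.20)] = 0.1575
  C_13 = (-0.25)(0.00) − (0.80)(-0.20) = 0.1600
  C_21 = −[(-0.30)(0.55) − (-0.10)(0.00)] = 0.1650
  C_22 = (0.55)(0.55) − (-0.10)(-0.20) = 0.2825
  C_23 = −[(0.55)(0.00) − (-0.30)(-0.20)] = 0.0600
  C_31 = (-0.30)(-0.10) − (-0.10)(0.80) = 0.1100
  C_32 = −[(0.55)(-0.10) − (-0.10)(-0.25)] = 0.0800
  C_33 = (0.55)(0.80) − (-0.30)(-0.25) = 0.3650
det(I−A) = Σ_j (I−A)_1j·C_1j = (0.55)(0.4400) + (-0.30)(0.1575) + (-0.10)(0.1600) = 0.17875
adj(I−A) = Cᵀ =
  [ 0.4400   0.1650   0.1100]
  [ 0.1575   0.2825   0.0800]
  [ 0.1600   0.0600   0.3650]
(I − A)⁻¹ = adj(I−A) / det(I−A) ≈
  [   2.4615     0.9231     0.6154]
  [   0.8811     1.5804     0.4476]
  [   0.8951     0.3357     2.0420]
Δx = (I − A)⁻¹ Δd with Δd having -60 in the Sector 3 component and 0 elsewhere.
So Δx_1 = L_13 · (-60), where L_13 = adj(I−A)_13 / det(I−A) = 0.1100 / 0.17875.
Δx_1 = 0.1100 × (-60) / 0.17875 = -6.60 / 0.17875 ≈ -36.92.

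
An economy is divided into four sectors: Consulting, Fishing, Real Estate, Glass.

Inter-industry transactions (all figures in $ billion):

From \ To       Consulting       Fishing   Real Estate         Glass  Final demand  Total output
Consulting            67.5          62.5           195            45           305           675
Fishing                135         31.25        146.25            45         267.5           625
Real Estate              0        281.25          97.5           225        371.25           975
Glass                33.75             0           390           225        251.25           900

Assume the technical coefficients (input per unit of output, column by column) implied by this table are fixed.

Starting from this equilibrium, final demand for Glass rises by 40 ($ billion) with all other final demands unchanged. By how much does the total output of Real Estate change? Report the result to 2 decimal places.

Technical coefficients a_ij = z_ij / X_j:
  a_CC = 67.5/675 = 0.10, a_FC = 135/675 = 0.20, a_RC = 0/675 = 0.00, a_GC = 33.75/675 = 0.05
  a_CF = 62.5/625 = 0.10, a_FF = 31.25/625 = 0.05, a_RF = 281.25/625 = 0.45, a_GF = 0/625 = 0.00
  a_CR = 195/975 = 0.20, a_FR = 146.25/975 = 0.15, a_RR = 97.5/975 = 0.10, a_GR = 390/975 = 0.40
  a_CG = 45/900 = 0.05, a_FG = 45/900 = 0.05, a_RG = 225/900 = 0.25, a_GG = 225/900 = 0.25
I − A =
  [   0.90    -0.10    -0.20    -0.05]
  [  -0.20     0.95    -0.15    -0.05]
  [   0.00    -0.45     0.90    -0.25]
  [  -0.05     0.00    -0.40     0.75]
Compute the cofactors C_ij = (−1)^(i+j)·(3×3 minor ij) of I−A; the adjugate is their transpose:
adj(I−A) = Cᵀ =
  [ 0.486625   0.134000   0.174750   0.099625]
  [ 0.119125   0.512750   0.153375   0.093250]
  [ 0.080500   0.303875   0.623625   0.233500]
  [ 0.075375   0.171000   0.344250   0.672750]
det(I−A) = Σ_j (I−A)_1j·C_1j = (0.90)(0.486625) + (-0.10)(0.119125) + (-0.20)(0.080500) + (-0.05)(0.075375) = 0.40618125
(I − A)⁻¹ = adj(I−A) / det(I−A) ≈
  [   1.1980     0.3299     0.4302     0.2453]
  [   0.2933     1.2624     0.3776     0.2296]
  [   0.1982     0.7481     1.5353     0.5749]
  [   0.1856     0.4210     0.8475     1.6563]
Δx = (I − A)⁻¹ Δd with Δd having +40 in the Glass component and 0 elsewhere.
So Δx_R = L_RG · (+40), where L_RG = adj(I−A)_RG / det(I−A) = 0.233500 / 0.40618125.
Δx_R = 0.233500 × (+40) / 0.40618125 = 9.34 / 0.40618125 ≈ 22.99.

Δx_R = 22.99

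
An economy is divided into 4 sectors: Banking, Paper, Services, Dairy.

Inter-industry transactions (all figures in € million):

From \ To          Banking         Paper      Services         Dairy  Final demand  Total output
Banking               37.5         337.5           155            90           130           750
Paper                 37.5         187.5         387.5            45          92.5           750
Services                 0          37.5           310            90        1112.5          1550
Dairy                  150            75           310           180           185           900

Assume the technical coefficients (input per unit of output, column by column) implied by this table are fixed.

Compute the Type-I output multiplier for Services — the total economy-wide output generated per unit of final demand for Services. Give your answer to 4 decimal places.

m_S = 2.8050

Technical coefficients a_ij = z_ij / X_j:
  a_BB = 37.5/750 = 0.05, a_PB = 37.5/750 = 0.05, a_SB = 0/750 = 0.00, a_DB = 150/750 = 0.20
  a_BP = 337.5/750 = 0.45, a_PP = 187.5/750 = 0.25, a_SP = 37.5/750 = 0.05, a_DP = 75/750 = 0.10
  a_BS = 155/1550 = 0.10, a_PS = 387.5/1550 = 0.25, a_SS = 310/1550 = 0.20, a_DS = 310/1550 = 0.20
  a_BD = 90/900 = 0.10, a_PD = 45/900 = 0.05, a_SD = 90/900 = 0.10, a_DD = 180/900 = 0.20
I − A =
  [   0.95    -0.45    -0.10    -0.10]
  [  -0.05     0.75    -0.25    -0.05]
  [   0.00    -0.05     0.80    -0.10]
  [  -0.20    -0.10    -0.20     0.80]
Compute the cofactors C_ij = (−1)^(i+j)·(3×3 minor ij) of I−A; the adjugate is their transpose:
adj(I−A) = Cᵀ =
  [ 0.448000   0.293000   0.171500   0.095750]
  [ 0.044000   0.571000   0.200500   0.066250]
  [ 0.018000   0.055500   0.527250   0.071625]
  [ 0.122000   0.158500   0.199750   0.539875]
det(I−A) = Σ_j (I−A)_1j·C_1j = (0.95)(0.448000) + (-0.45)(0.044000) + (-0.10)(0.018000) + (-0.10)(0.122000) = 0.3918
(I − A)⁻¹ = adj(I−A) / det(I−A) ≈
  [   1.14344     0.74783     0.43772     0.24438]
  [   0.11230     1.45738     0.51174     0.16909]
  [   0.04594     0.14165     1.34571     0.18281]
  [   0.31138     0.40454     0.50983     1.37794]
The output multiplier for sector j is the column-j sum of the Leontief inverse (I − A)⁻¹ = adj(I−A) / det(I−A).
Column S of adj(I−A): (0.171500, 0.200500, 0.527250, 0.199750); det(I−A) = 0.3918.
m_S = (0.171500 + 0.200500 + 0.527250 + 0.199750) / 0.3918 = 1.099 / 0.3918 ≈ 2.8050.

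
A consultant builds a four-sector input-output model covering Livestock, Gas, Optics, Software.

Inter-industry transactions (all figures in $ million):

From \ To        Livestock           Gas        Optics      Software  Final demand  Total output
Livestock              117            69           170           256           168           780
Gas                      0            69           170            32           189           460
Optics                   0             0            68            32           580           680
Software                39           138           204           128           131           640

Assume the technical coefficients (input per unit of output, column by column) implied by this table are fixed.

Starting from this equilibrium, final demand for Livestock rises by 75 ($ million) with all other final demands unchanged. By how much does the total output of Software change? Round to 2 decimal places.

Technical coefficients a_ij = z_ij / X_j:
  a_LL = 117/780 = 0.15, a_GL = 0/780 = 0.00, a_OL = 0/780 = 0.00, a_SL = 39/780 = 0.05
  a_LG = 69/460 = 0.15, a_GG = 69/460 = 0.15, a_OG = 0/460 = 0.00, a_SG = 138/460 = 0.30
  a_LO = 170/680 = 0.25, a_GO = 170/680 = 0.25, a_OO = 68/680 = 0.10, a_SO = 204/680 = 0.30
  a_LS = 256/640 = 0.40, a_GS = 32/640 = 0.05, a_OS = 32/640 = 0.05, a_SS = 128/640 = 0.20
I − A =
  [   0.85    -0.15    -0.25    -0.40]
  [   0.00     0.85    -0.25    -0.05]
  [   0.00     0.00     0.90    -0.05]
  [  -0.05    -0.30    -0.30     0.80]
Compute the cofactors C_ij = (−1)^(i+j)·(3×3 minor ij) of I−A; the adjugate is their transpose:
adj(I−A) = Cᵀ =
  [ 0.582000   0.217500   0.330500   0.325250]
  [ 0.002875   0.580625   0.178375   0.048875]
  [ 0.002125   0.013125   0.547875   0.036125]
  [ 0.038250   0.236250   0.293000   0.650250]
det(I−A) = Σ_j (I−A)_1j·C_1j = (0.85)(0.582000) + (-0.15)(0.002875) + (-0.25)(0.002125) + (-0.40)(0.038250) = 0.4784375
(I − A)⁻¹ = adj(I−A) / det(I−A) ≈
  [   1.2165     0.4546     0.6908     0.6798]
  [   0.0060     1.2136     0.3728     0.1022]
  [   0.0044     0.0274     1.1451     0.0755]
  [   0.0799     0.4938     0.6124     1.3591]
Δx = (I − A)⁻¹ Δd with Δd having +75 in the Livestock component and 0 elsewhere.
So Δx_S = L_SL · (+75), where L_SL = adj(I−A)_SL / det(I−A) = 0.038250 / 0.4784375.
Δx_S = 0.038250 × (+75) / 0.4784375 = 2.86875 / 0.4784375 ≈ 6.00.

Δx_S = 6.00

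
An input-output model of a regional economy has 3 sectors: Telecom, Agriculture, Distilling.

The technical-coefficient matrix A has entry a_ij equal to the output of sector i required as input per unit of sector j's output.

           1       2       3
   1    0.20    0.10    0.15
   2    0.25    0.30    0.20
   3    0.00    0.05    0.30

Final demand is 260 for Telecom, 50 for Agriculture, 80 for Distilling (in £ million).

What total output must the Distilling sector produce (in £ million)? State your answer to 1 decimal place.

I − A =
  [   0.80    -0.10    -0.15]
  [  -0.25     0.70    -0.20]
  [   0.00    -0.05     0.70]
Cofactors of I−A, C_ij = (−1)^(i+j)·(minor ij) (rows/columns in the sector order above):
  C_11 = (0.70)(0.70) − (-0.20)(-0.05) = 0.4800
  C_12 = −[(-0.25)(0.70) − (-0.20)(0.00)] = 0.1750
  C_13 = (-0.25)(-0.05) − (0.70)(0.00) = 0.0125
  C_21 = −[(-0.10)(0.70) − (-0.15)(-0.05)] = 0.0775
  C_22 = (0.80)(0.70) − (-0.15)(0.00) = 0.5600
  C_23 = −[(0.80)(-0.05) − (-0.10)(0.00)] = 0.0400
  C_31 = (-0.10)(-0.20) − (-0.15)(0.70) = 0.1250
  C_32 = −[(0.80)(-0.20) − (-0.15)(-0.25)] = 0.1975
  C_33 = (0.80)(0.70) − (-0.10)(-0.25) = 0.5350
det(I−A) = Σ_j (I−A)_1j·C_1j = (0.80)(0.4800) + (-0.10)(0.1750) + (-0.15)(0.0125) = 0.364625
adj(I−A) = Cᵀ =
  [ 0.4800   0.0775   0.1250]
  [ 0.1750   0.5600   0.1975]
  [ 0.0125   0.0400   0.5350]
(I − A)⁻¹ = adj(I−A) / det(I−A) ≈
  [   1.3164     0.2125     0.3428]
  [   0.4799     1.5358     0.5417]
  [   0.0343     0.1097     1.4673]
x = (I − A)⁻¹ d = adj(I−A)·d / det(I−A), with det(I−A) = 0.364625:
  x_1 = (0.4800·260 + 0.0775·50 + 0.1250·80) / 0.364625 = 138.675 / 0.364625 ≈ 380.3
  x_2 = (0.1750·260 + 0.5600·50 + 0.1975·80) / 0.364625 = 89.30 / 0.364625 ≈ 244.9
  x_3 = (0.0125·260 + 0.0400·50 + 0.5350·80) / 0.364625 = 48.05 / 0.364625 ≈ 131.8

x_3 = 131.8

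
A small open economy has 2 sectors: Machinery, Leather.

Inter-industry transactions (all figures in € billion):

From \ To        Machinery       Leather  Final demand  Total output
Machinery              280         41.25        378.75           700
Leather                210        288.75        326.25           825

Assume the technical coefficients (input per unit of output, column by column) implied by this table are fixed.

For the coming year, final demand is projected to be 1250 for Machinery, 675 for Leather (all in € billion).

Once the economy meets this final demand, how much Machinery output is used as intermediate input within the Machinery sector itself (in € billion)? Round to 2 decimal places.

z_MM = 902.67

Technical coefficients a_ij = z_ij / X_j:
  a_MM = 280/700 = 0.40, a_LM = 210/700 = 0.30
  a_ML = 41.25/825 = 0.05, a_LL = 288.75/825 = 0.35
I − A =
  [   0.60    -0.05]
  [  -0.30     0.65]
det(I−A) = (0.60)(0.65) − (-0.05)(-0.30) = 0.3750
adj(I−A) = [[0.65, 0.05], [0.30, 0.60]]
(I − A)⁻¹ = adj(I−A) / det(I−A) ≈
  [   1.7333     0.1333]
  [   0.8000     1.6000]
First solve x = (I − A)⁻¹ d = adj(I−A)·d / det(I−A); in particular x_M = (0.65·1250 + 0.05·675) / 0.3750 = 846.25 / 0.3750 ≈ 2256.6667.
Intermediate flow from M to M: z_MM = a_MM · x_M = 0.40 × 846.25 / 0.3750 = 338.50 / 0.3750 ≈ 902.67.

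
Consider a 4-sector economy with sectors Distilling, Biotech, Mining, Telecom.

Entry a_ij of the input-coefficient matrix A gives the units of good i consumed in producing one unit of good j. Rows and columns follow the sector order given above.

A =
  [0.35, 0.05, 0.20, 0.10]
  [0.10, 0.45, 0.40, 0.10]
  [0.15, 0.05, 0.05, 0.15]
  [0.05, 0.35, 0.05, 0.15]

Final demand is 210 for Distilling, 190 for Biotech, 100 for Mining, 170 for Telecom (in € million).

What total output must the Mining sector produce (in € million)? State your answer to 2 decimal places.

x_3 = 329.60

I − A =
  [   0.65    -0.05    -0.20    -0.10]
  [  -0.10     0.55    -0.40    -0.10]
  [  -0.15    -0.05     0.95    -0.15]
  [  -0.05    -0.35    -0.05     0.85]
Compute the cofactors C_ij = (−1)^(i+j)·(3×3 minor ij) of I−A; the adjugate is their transpose:
adj(I−A) = Cᵀ =
  [ 0.368500   0.092500   0.120500   0.075500]
  [ 0.139500   0.487500   0.240750   0.116250]
  [ 0.078750   0.073500   0.270375   0.065625]
  [ 0.083750   0.210500   0.122125   0.301375]
det(I−A) = Σ_j (I−A)_1j·C_1j = (0.65)(0.368500) + (-0.05)(0.139500) + (-0.20)(0.078750) + (-0.10)(0.083750) = 0.208425
(I − A)⁻¹ = adj(I−A) / det(I−A) ≈
  [   1.7680     0.4438     0.5781     0.3622]
  [   0.6693     2.3390     1.1551     0.5578]
  [   0.3778     0.3526     1.2972     0.3149]
  [   0.4018     1.0100     0.5859     1.4460]
x = (I − A)⁻¹ d = adj(I−A)·d / det(I−A), with det(I−A) = 0.208425:
  x_1 = (0.368500·210 + 0.092500·190 + 0.120500·100 + 0.075500·170) / 0.208425 = 119.845 / 0.208425 ≈ 575.00
  x_2 = (0.139500·210 + 0.487500·190 + 0.240750·100 + 0.116250·170) / 0.208425 = 165.7575 / 0.208425 ≈ 795.29
  x_3 = (0.078750·210 + 0.073500·190 + 0.270375·100 + 0.065625·170) / 0.208425 = 68.69625 / 0.208425 ≈ 329.60
  x_4 = (0.083750·210 + 0.210500·190 + 0.122125·100 + 0.301375·170) / 0.208425 = 121.02875 / 0.208425 ≈ 580.68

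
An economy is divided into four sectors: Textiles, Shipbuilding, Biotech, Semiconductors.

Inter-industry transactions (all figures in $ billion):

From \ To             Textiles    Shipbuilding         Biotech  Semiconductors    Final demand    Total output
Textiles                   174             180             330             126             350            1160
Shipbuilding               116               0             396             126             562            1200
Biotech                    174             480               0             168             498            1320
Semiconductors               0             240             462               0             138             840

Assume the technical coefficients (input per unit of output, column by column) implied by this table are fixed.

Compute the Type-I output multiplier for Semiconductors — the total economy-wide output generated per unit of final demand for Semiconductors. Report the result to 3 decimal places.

Technical coefficients a_ij = z_ij / X_j:
  a_11 = 174/1160 = 0.15, a_21 = 116/1160 = 0.10, a_31 = 174/1160 = 0.15, a_41 = 0/1160 = 0.00
  a_12 = 180/1200 = 0.15, a_22 = 0/1200 = 0.00, a_32 = 480/1200 = 0.40, a_42 = 240/1200 = 0.20
  a_13 = 330/1320 = 0.25, a_23 = 396/1320 = 0.30, a_33 = 0/1320 = 0.00, a_43 = 462/1320 = 0.35
  a_14 = 126/840 = 0.15, a_24 = 126/840 = 0.15, a_34 = 168/840 = 0.20, a_44 = 0/840 = 0.00
I − A =
  [   0.85    -0.15    -0.25    -0.15]
  [  -0.10     1.00    -0.30    -0.15]
  [  -0.15    -0.40     1.00    -0.20]
  [   0.00    -0.20    -0.35     1.00]
Compute the cofactors C_ij = (−1)^(i+j)·(3×3 minor ij) of I−A; the adjugate is their transpose:
adj(I−A) = Cᵀ =
  [ 0.747000   0.300500   0.356875   0.228500]
  [ 0.145875   0.745125   0.329875   0.199625]
  [ 0.189500   0.401000   0.806500   0.249875]
  [ 0.095500   0.289375   0.348250   0.678750]
det(I−A) = Σ_j (I−A)_1j·C_1j = (0.85)(0.747000) + (-0.15)(0.145875) + (-0.25)(0.189500) + (-0.15)(0.095500) = 0.55136875
(I − A)⁻¹ = adj(I−A) / det(I−A) ≈
  [   1.3548     0.5450     0.6473     0.4144]
  [   0.2646     1.3514     0.5983     0.3621]
  [   0.3437     0.7273     1.4627     0.4532]
  [   0.1732     0.5248     0.6316     1.2310]
The output multiplier for sector j is the column-j sum of the Leontief inverse (I − A)⁻¹ = adj(I−A) / det(I−A).
Column 4 of adj(I−A): (0.228500, 0.199625, 0.249875, 0.678750); det(I−A) = 0.55136875.
m_4 = (0.228500 + 0.199625 + 0.249875 + 0.678750) / 0.55136875 = 1.35675 / 0.55136875 ≈ 2.461.

m_4 = 2.461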